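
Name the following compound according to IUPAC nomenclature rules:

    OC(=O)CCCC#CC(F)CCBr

The longest carbon chain that includes the –COOH group and the multiple bond has 9 carbons, so the parent hydride is nonane.
The highest-priority functional group is a carboxylic acid (terminal –COOH), so the name ends in -oic acid.
The chain contains a C≡C triple bond, so the unsaturation ending is -yne.
Number the chain so that the carboxylic acid carbon is C-1 by definition.
This places the triple bond between C-5 and C-6; a bromo group at C-9; a fluoro group at C-7.
Prefixes are listed alphabetically: bromo, fluoro.
Putting it together: 9-bromo-7-fluoronon-5-ynoic acid.

9-bromo-7-fluoronon-5-ynoic acid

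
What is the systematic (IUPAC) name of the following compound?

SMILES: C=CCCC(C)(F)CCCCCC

The longest chain bearing the multiple bond is 11 carbons long (undecane).
A C=C double bond in the chain gives the infix -ene-.
Number the chain so that numbering from this end puts the double bond at C-1 rather than C-10.
This places the double bond between C-1 and C-2; a fluoro group at C-5; a methyl group at C-5.
Substituent prefixes are cited in alphabetical order (multiplying prefixes like di-/tri- are ignored for ordering).
The name is 5-fluoro-5-methylundec-1-ene.

5-fluoro-5-methylundec-1-ene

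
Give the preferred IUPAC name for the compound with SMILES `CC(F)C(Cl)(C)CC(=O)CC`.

5-chloro-6-fluoro-5-methylheptan-3-one

The longest carbon chain that includes the carbonyl has 7 carbons, so the parent hydride is heptane.
The principal characteristic group is a ketone (C=O on an internal carbon), named with the suffix -one.
Number the chain so that numbering from this end puts the carbonyl group at C-3 rather than C-5.
That gives the carbonyl at C-3; a chloro group at C-5; a fluoro group at C-6; a methyl group at C-5.
Prefixes are listed alphabetically: chloro, fluoro, methyl.
Assembling the pieces gives 5-chloro-6-fluoro-5-methylheptan-3-one.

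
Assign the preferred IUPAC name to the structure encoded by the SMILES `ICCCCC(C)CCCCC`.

The longest carbon chain is 10 atoms: the parent is decane.
Number the chain so that the substituent locant set {1,5} is lower than {6,10} at the first point of difference.
With this numbering: an iodo group at C-1; a methyl group at C-5.
Substituent prefixes are cited in alphabetical order (multiplying prefixes like di-/tri- are ignored for ordering).
Putting it together: 1-iodo-5-methyldecane.

1-iodo-5-methyldecane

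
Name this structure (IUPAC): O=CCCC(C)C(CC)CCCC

Counting along the main chain through the –CHO group gives 9 carbons: the parent is nonane.
The highest-priority functional group is an aldehyde (terminal –CHO), so the name ends in -al.
Number the chain so that the aldehyde carbon is C-1 by definition.
That gives an ethyl group at C-5; a methyl group at C-4.
The substituents are ordered alphabetically, ignoring any di-/tri- multipliers.
Assembling the pieces gives 5-ethyl-4-methylnonanal.

5-ethyl-4-methylnonanal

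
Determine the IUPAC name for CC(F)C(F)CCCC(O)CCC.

Counting along the main chain through the –OH group gives 10 carbons: the parent is decane.
An alcohol (–OH) is the principal characteristic group, giving the suffix -ol.
Number the chain so that numbering from this end puts the hydroxyl group at C-4 rather than C-7.
That gives the hydroxyl at C-4; fluoro groups at C-8 and C-9.
Putting it together: 8,9-difluorodecan-4-ol.

8,9-difluorodecan-4-ol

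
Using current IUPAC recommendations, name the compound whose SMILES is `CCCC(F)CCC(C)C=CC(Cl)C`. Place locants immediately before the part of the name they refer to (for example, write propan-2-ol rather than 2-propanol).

2-chloro-8-fluoro-5-methylundec-3-ene

The longest chain bearing the multiple bond is 11 carbons long (undecane).
There is one C=C double bond, indicated by the ending -ene.
Number the chain so that numbering from this end puts the double bond at C-3 rather than C-8.
With this numbering: the double bond between C-3 and C-4; a chloro group at C-2; a fluoro group at C-8; a methyl group at C-5.
The substituents are ordered alphabetically, ignoring any di-/tri- multipliers.
Putting it together: 2-chloro-8-fluoro-5-methylundec-3-ene.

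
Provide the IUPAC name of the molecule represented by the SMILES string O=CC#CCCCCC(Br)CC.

8-bromodec-2-ynal

Counting along the main chain through the –CHO group and the multiple bond gives 10 carbons: the parent is decane.
An aldehyde (terminal –CHO) is the principal characteristic group, giving the suffix -al.
There is one C≡C triple bond, indicated by the ending -yne.
The numbering direction is chosen so that the aldehyde carbon is C-1 by definition.
This places the triple bond between C-2 and C-3; a bromo group at C-8.
The name is 8-bromodec-2-ynal.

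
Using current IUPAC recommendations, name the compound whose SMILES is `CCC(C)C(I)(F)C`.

2-fluoro-2-iodo-3-methylpentane

The longest continuous carbon chain has 5 atoms, so the parent hydride is pentane.
Choose the numbering such that the substituent locant set {2,2,3} is lower than {3,4,4} at the first point of difference.
With this numbering: a fluoro group at C-2; an iodo group at C-2; a methyl group at C-3.
Prefixes are listed alphabetically: fluoro, iodo, methyl.
The name is 2-fluoro-2-iodo-3-methylpentane.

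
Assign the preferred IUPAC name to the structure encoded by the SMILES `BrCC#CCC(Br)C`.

The longest carbon chain that includes the multiple bond has 6 carbons, so the parent hydride is hexane.
The chain contains a C≡C triple bond, so the unsaturation ending is -yne.
Number the chain so that numbering from this end puts the triple bond at C-2 rather than C-4.
That gives the triple bond between C-2 and C-3; bromo groups at C-1 and C-5.
Assembling the pieces gives 1,5-dibromohex-2-yne.

1,5-dibromohex-2-yne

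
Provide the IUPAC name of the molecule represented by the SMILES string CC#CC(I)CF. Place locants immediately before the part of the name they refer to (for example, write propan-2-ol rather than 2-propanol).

Counting along the main chain through the multiple bond gives 5 carbons: the parent is pentane.
There is one C≡C triple bond, indicated by the ending -yne.
Choose the numbering such that numbering from this end puts the triple bond at C-2 rather than C-3.
This places the triple bond between C-2 and C-3; a fluoro group at C-5; an iodo group at C-4.
Prefixes are listed alphabetically: fluoro, iodo.
Assembling the pieces gives 5-fluoro-4-iodopent-2-yne.

5-fluoro-4-iodopent-2-yne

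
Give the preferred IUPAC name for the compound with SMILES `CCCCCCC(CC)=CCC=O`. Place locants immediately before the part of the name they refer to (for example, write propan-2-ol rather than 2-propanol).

Counting along the main chain through the –CHO group and the multiple bond gives 10 carbons: the parent is decane.
The principal characteristic group is an aldehyde (terminal –CHO), named with the suffix -al.
The chain contains a C=C double bond, so the unsaturation ending is -ene.
The numbering direction is chosen so that the aldehyde carbon is C-1 by definition.
This places the double bond between C-3 and C-4; an ethyl group at C-4.
Assembling the pieces gives 4-ethyldec-3-enal.

4-ethyldec-3-enal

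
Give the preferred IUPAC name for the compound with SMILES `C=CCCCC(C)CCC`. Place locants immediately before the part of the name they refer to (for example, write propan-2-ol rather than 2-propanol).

The longest chain bearing the multiple bond is 9 carbons long (nonane).
There is one C=C double bond, indicated by the ending -ene.
The numbering direction is chosen so that numbering from this end puts the double bond at C-1 rather than C-8.
That gives the double bond between C-1 and C-2; a methyl group at C-6.
The name is 6-methylnon-1-ene.

6-methylnon-1-ene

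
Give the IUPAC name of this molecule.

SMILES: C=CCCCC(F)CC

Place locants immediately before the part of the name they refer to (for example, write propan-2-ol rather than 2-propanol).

6-fluorooct-1-ene

The longest carbon chain that includes the multiple bond has 8 carbons, so the parent hydride is octane.
A C=C double bond in the chain gives the infix -ene-.
Number the chain so that numbering from this end puts the double bond at C-1 rather than C-7.
That gives the double bond between C-1 and C-2; a fluoro group at C-6.
Assembling the pieces gives 6-fluorooct-1-ene.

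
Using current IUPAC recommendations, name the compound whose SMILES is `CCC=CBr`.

1-bromobut-1-ene

The longest carbon chain that includes the multiple bond has 4 carbons, so the parent hydride is butane.
There is one C=C double bond, indicated by the ending -ene.
Choose the numbering such that numbering from this end puts the double bond at C-1 rather than C-3.
That gives the double bond between C-1 and C-2; a bromo group at C-1.
Putting it together: 1-bromobut-1-ene.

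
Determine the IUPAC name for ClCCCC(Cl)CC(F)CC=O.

5,8-dichloro-3-fluorooctanal

Counting along the main chain through the –CHO group gives 8 carbons: the parent is octane.
An aldehyde (terminal –CHO) is the principal characteristic group, giving the suffix -al.
The numbering direction is chosen so that the aldehyde carbon is C-1 by definition.
This places chloro groups at C-5 and C-8; a fluoro group at C-3.
Substituent prefixes are cited in alphabetical order (multiplying prefixes like di-/tri- are ignored for ordering).
The name is 5,8-dichloro-3-fluorooctanal.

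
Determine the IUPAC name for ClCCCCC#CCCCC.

1-chlorodec-5-yne

The longest chain bearing the multiple bond is 10 carbons long (decane).
A C≡C triple bond in the chain gives the infix -yne-.
The numbering direction is chosen so that the substituent locant set {1} is lower than {10} at the first point of difference.
That gives the triple bond between C-5 and C-6; a chloro group at C-1.
The name is 1-chlorodec-5-yne.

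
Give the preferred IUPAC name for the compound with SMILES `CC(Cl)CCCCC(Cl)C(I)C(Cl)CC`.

2,7,9-trichloro-8-iodoundecane

The longest carbon chain is 11 atoms: the parent is undecane.
The numbering direction is chosen so that the substituent locant set {2,7,8,9} is lower than {3,4,5,10} at the first point of difference.
That gives chloro groups at C-2 and C-7 and C-9; an iodo group at C-8.
The substituents are ordered alphabetically, ignoring any di-/tri- multipliers.
The name is 2,7,9-trichloro-8-iodoundecane.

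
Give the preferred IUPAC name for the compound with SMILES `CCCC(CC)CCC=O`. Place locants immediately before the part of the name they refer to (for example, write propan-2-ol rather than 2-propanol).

4-ethylheptanal

Counting along the main chain through the –CHO group gives 7 carbons: the parent is heptane.
The principal characteristic group is an aldehyde (terminal –CHO), named with the suffix -al.
Number the chain so that the aldehyde carbon is C-1 by definition.
This places an ethyl group at C-4.
The name is 4-ethylheptanal.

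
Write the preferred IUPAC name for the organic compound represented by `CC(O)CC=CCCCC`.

non-4-en-2-ol

The longest chain bearing the –OH group and the multiple bond is 9 carbons long (nonane).
The principal characteristic group is an alcohol (–OH), named with the suffix -ol.
A C=C double bond in the chain gives the infix -ene-.
Number the chain so that numbering from this end puts the hydroxyl group at C-2 rather than C-8.
That gives the hydroxyl at C-2; the double bond between C-4 and C-5.
Putting it together: non-4-en-2-ol.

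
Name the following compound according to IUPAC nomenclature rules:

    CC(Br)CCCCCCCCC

2-bromoundecane

The longest continuous carbon chain has 11 atoms, so the parent hydride is undecane.
The numbering direction is chosen so that the substituent locant set {2} is lower than {10} at the first point of difference.
With this numbering: a bromo group at C-2.
The name is 2-bromoundecane.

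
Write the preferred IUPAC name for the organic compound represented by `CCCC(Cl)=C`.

Counting along the main chain through the multiple bond gives 5 carbons: the parent is pentane.
The chain contains a C=C double bond, so the unsaturation ending is -ene.
Number the chain so that numbering from this end puts the double bond at C-1 rather than C-4.
With this numbering: the double bond between C-1 and C-2; a chloro group at C-2.
Assembling the pieces gives 2-chloropent-1-ene.

2-chloropent-1-ene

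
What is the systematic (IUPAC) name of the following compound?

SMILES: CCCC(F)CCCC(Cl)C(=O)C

3-chloro-7-fluorodecan-2-one

The longest chain bearing the carbonyl is 10 carbons long (decane).
The principal characteristic group is a ketone (C=O on an internal carbon), named with the suffix -one.
Choose the numbering such that numbering from this end puts the carbonyl group at C-2 rather than C-9.
With this numbering: the carbonyl at C-2; a chloro group at C-3; a fluoro group at C-7.
Prefixes are listed alphabetically: chloro, fluoro.
Assembling the pieces gives 3-chloro-7-fluorodecan-2-one.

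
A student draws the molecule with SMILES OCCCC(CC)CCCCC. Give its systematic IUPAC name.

4-ethylnonan-1-ol

The longest chain bearing the –OH group is 9 carbons long (nonane).
The highest-priority functional group is an alcohol (–OH), so the name ends in -ol.
The numbering direction is chosen so that numbering from this end puts the hydroxyl group at C-1 rather than C-9.
This places the hydroxyl at C-1; an ethyl group at C-4.
Putting it together: 4-ethylnonan-1-ol.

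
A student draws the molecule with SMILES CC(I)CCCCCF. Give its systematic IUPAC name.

The longest carbon chain is 7 atoms: the parent is heptane.
Choose the numbering such that the substituent locant set {1,6} is lower than {2,7} at the first point of difference.
With this numbering: a fluoro group at C-1; an iodo group at C-6.
Substituent prefixes are cited in alphabetical order (multiplying prefixes like di-/tri- are ignored for ordering).
The name is 1-fluoro-6-iodoheptane.

1-fluoro-6-iodoheptane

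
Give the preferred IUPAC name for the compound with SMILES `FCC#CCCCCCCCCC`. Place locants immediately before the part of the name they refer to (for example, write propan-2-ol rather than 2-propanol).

1-fluorododec-2-yne

The longest chain bearing the multiple bond is 12 carbons long (dodecane).
There is one C≡C triple bond, indicated by the ending -yne.
Number the chain so that numbering from this end puts the triple bond at C-2 rather than C-10.
With this numbering: the triple bond between C-2 and C-3; a fluoro group at C-1.
The name is 1-fluorododec-2-yne.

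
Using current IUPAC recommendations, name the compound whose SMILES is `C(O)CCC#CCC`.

hept-4-yn-1-ol

The longest carbon chain that includes the –OH group and the multiple bond has 7 carbons, so the parent hydride is heptane.
The highest-priority functional group is an alcohol (–OH), so the name ends in -ol.
The chain contains a C≡C triple bond, so the unsaturation ending is -yne.
Number the chain so that numbering from this end puts the hydroxyl group at C-1 rather than C-7.
That gives the hydroxyl at C-1; the triple bond between C-4 and C-5.
The name is hept-4-yn-1-ol.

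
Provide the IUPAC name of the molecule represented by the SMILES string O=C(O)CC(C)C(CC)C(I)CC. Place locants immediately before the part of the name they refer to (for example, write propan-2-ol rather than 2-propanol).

4-ethyl-5-iodo-3-methylheptanoic acid

The longest carbon chain that includes the –COOH group has 7 carbons, so the parent hydride is heptane.
The highest-priority functional group is a carboxylic acid (terminal –COOH), so the name ends in -oic acid.
Number the chain so that the carboxylic acid carbon is C-1 by definition.
With this numbering: an ethyl group at C-4; an iodo group at C-5; a methyl group at C-3.
The substituents are ordered alphabetically, ignoring any di-/tri- multipliers.
The name is 4-ethyl-5-iodo-3-methylheptanoic acid.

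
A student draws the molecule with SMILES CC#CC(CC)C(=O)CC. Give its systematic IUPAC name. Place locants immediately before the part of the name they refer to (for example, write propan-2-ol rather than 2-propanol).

4-ethylhept-5-yn-3-one

The longest carbon chain that includes the carbonyl and the multiple bond has 7 carbons, so the parent hydride is heptane.
A ketone (C=O on an internal carbon) is the principal characteristic group, giving the suffix -one.
The chain contains a C≡C triple bond, so the unsaturation ending is -yne.
Choose the numbering such that numbering from this end puts the carbonyl group at C-3 rather than C-5.
With this numbering: the carbonyl at C-3; the triple bond between C-5 and C-6; an ethyl group at C-4.
Putting it together: 4-ethylhept-5-yn-3-one.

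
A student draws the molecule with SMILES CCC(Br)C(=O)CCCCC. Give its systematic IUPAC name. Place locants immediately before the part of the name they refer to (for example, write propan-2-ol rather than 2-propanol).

The longest chain bearing the carbonyl is 9 carbons long (nonane).
The principal characteristic group is a ketone (C=O on an internal carbon), named with the suffix -one.
Number the chain so that numbering from this end puts the carbonyl group at C-4 rather than C-6.
This places the carbonyl at C-4; a bromo group at C-3.
Assembling the pieces gives 3-bromononan-4-one.

3-bromononan-4-one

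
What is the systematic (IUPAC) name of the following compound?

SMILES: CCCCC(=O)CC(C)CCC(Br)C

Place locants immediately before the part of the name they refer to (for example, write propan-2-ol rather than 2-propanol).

The longest chain bearing the carbonyl is 11 carbons long (undecane).
A ketone (C=O on an internal carbon) is the principal characteristic group, giving the suffix -one.
Choose the numbering such that numbering from this end puts the carbonyl group at C-5 rather than C-7.
That gives the carbonyl at C-5; a bromo group at C-10; a methyl group at C-7.
The substituents are ordered alphabetically, ignoring any di-/tri- multipliers.
Assembling the pieces gives 10-bromo-7-methylundecan-5-one.

10-bromo-7-methylundecan-5-one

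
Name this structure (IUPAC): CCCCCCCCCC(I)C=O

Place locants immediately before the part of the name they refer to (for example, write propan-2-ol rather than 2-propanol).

The longest carbon chain that includes the –CHO group has 11 carbons, so the parent hydride is undecane.
The principal characteristic group is an aldehyde (terminal –CHO), named with the suffix -al.
Number the chain so that the aldehyde carbon is C-1 by definition.
That gives an iodo group at C-2.
Assembling the pieces gives 2-iodoundecanal.

2-iodoundecanal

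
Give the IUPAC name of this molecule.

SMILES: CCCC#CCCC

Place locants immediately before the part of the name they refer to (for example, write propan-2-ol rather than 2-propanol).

Counting along the main chain through the multiple bond gives 8 carbons: the parent is octane.
There is one C≡C triple bond, indicated by the ending -yne.
Both numbering directions give the same locant set; either may be used.
That gives the triple bond between C-4 and C-5.
The name is oct-4-yne.

oct-4-yne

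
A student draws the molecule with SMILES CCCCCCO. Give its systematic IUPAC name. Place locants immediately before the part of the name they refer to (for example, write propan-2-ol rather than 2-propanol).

hexan-1-ol

The longest carbon chain that includes the –OH group has 6 carbons, so the parent hydride is hexane.
The highest-priority functional group is an alcohol (–OH), so the name ends in -ol.
Choose the numbering such that numbering from this end puts the hydroxyl group at C-1 rather than C-6.
This places the hydroxyl at C-1.
The name is hexan-1-ol.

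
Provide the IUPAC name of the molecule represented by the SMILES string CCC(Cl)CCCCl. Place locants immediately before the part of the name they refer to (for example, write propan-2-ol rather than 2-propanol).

1,4-dichlorohexane

The longest carbon chain is 6 atoms: the parent is hexane.
Number the chain so that the substituent locant set {1,4} is lower than {3,6} at the first point of difference.
That gives chloro groups at C-1 and C-4.
Assembling the pieces gives 1,4-dichlorohexane.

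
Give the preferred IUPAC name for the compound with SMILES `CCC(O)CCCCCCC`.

The longest carbon chain that includes the –OH group has 10 carbons, so the parent hydride is decane.
An alcohol (–OH) is the principal characteristic group, giving the suffix -ol.
Number the chain so that numbering from this end puts the hydroxyl group at C-3 rather than C-8.
With this numbering: the hydroxyl at C-3.
The name is decan-3-ol.

decan-3-ol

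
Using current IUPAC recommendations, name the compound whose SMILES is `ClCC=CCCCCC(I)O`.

8-chloro-1-iodooct-6-en-1-ol

Counting along the main chain through the –OH group and the multiple bond gives 8 carbons: the parent is octane.
The principal characteristic group is an alcohol (–OH), named with the suffix -ol.
There is one C=C double bond, indicated by the ending -ene.
Choose the numbering such that numbering from this end puts the hydroxyl group at C-1 rather than C-8.
With this numbering: the hydroxyl at C-1; the double bond between C-6 and C-7; a chloro group at C-8; an iodo group at C-1.
Prefixes are listed alphabetically: chloro, iodo.
The name is 8-chloro-1-iodooct-6-en-1-ol.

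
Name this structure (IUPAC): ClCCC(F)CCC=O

The longest chain bearing the –CHO group is 6 carbons long (hexane).
The principal characteristic group is an aldehyde (terminal –CHO), named with the suffix -al.
Number the chain so that the aldehyde carbon is C-1 by definition.
That gives a chloro group at C-6; a fluoro group at C-4.
Prefixes are listed alphabetically: chloro, fluoro.
Putting it together: 6-chloro-4-fluorohexanal.

6-chloro-4-fluorohexanal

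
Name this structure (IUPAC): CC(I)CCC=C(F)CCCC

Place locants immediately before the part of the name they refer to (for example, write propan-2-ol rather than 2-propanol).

6-fluoro-2-iododec-5-ene

The longest carbon chain that includes the multiple bond has 10 carbons, so the parent hydride is decane.
A C=C double bond in the chain gives the infix -ene-.
The numbering direction is chosen so that the substituent locant set {2,6} is lower than {5,9} at the first point of difference.
That gives the double bond between C-5 and C-6; a fluoro group at C-6; an iodo group at C-2.
Substituent prefixes are cited in alphabetical order (multiplying prefixes like di-/tri- are ignored for ordering).
Assembling the pieces gives 6-fluoro-2-iododec-5-ene.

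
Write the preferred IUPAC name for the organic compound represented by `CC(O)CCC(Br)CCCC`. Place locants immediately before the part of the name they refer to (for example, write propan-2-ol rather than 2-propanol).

The longest carbon chain that includes the –OH group has 9 carbons, so the parent hydride is nonane.
The highest-priority functional group is an alcohol (–OH), so the name ends in -ol.
The numbering direction is chosen so that numbering from this end puts the hydroxyl group at C-2 rather than C-8.
That gives the hydroxyl at C-2; a bromo group at C-5.
Assembling the pieces gives 5-bromononan-2-ol.

5-bromononan-2-ol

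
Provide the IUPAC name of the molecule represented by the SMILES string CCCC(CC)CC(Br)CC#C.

4-bromo-6-ethylnon-1-yne

The longest carbon chain that includes the multiple bond has 9 carbons, so the parent hydride is nonane.
A C≡C triple bond in the chain gives the infix -yne-.
Number the chain so that numbering from this end puts the triple bond at C-1 rather than C-8.
With this numbering: the triple bond between C-1 and C-2; a bromo group at C-4; an ethyl group at C-6.
Prefixes are listed alphabetically: bromo, ethyl.
Assembling the pieces gives 4-bromo-6-ethylnon-1-yne.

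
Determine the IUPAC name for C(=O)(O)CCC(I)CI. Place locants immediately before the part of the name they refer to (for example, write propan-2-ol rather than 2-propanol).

4,5-diiodopentanoic acid

The longest chain bearing the –COOH group is 5 carbons long (pentane).
A carboxylic acid (terminal –COOH) is the principal characteristic group, giving the suffix -oic acid.
Choose the numbering such that the carboxylic acid carbon is C-1 by definition.
This places iodo groups at C-4 and C-5.
Assembling the pieces gives 4,5-diiodopentanoic acid.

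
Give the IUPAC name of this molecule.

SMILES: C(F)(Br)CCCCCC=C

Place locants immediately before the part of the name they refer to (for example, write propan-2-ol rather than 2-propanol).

The longest carbon chain that includes the multiple bond has 8 carbons, so the parent hydride is octane.
There is one C=C double bond, indicated by the ending -ene.
Number the chain so that numbering from this end puts the double bond at C-1 rather than C-7.
With this numbering: the double bond between C-1 and C-2; a bromo group at C-8; a fluoro group at C-8.
Substituent prefixes are cited in alphabetical order (multiplying prefixes like di-/tri- are ignored for ordering).
The name is 8-bromo-8-fluorooct-1-ene.

8-bromo-8-fluorooct-1-ene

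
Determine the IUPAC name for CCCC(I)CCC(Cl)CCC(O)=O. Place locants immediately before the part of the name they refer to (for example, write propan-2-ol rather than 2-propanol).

4-chloro-7-iododecanoic acid

The longest chain bearing the –COOH group is 10 carbons long (decane).
The principal characteristic group is a carboxylic acid (terminal –COOH), named with the suffix -oic acid.
Number the chain so that the carboxylic acid carbon is C-1 by definition.
That gives a chloro group at C-4; an iodo group at C-7.
Prefixes are listed alphabetically: chloro, iodo.
The name is 4-chloro-7-iododecanoic acid.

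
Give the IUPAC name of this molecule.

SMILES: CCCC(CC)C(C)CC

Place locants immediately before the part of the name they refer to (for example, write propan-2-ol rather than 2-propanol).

The longest carbon chain is 7 atoms: the parent is heptane.
Number the chain so that the substituent locant set {3,4} is lower than {4,5} at the first point of difference.
With this numbering: an ethyl group at C-4; a methyl group at C-3.
Prefixes are listed alphabetically: ethyl, methyl.
The name is 4-ethyl-3-methylheptane.

4-ethyl-3-methylheptane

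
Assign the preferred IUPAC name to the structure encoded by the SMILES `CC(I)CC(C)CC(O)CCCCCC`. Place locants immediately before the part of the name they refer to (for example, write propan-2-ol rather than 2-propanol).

Counting along the main chain through the –OH group gives 12 carbons: the parent is dodecane.
The highest-priority functional group is an alcohol (–OH), so the name ends in -ol.
Number the chain so that numbering from this end puts the hydroxyl group at C-6 rather than C-7.
This places the hydroxyl at C-6; an iodo group at C-2; a methyl group at C-4.
The substituents are ordered alphabetically, ignoring any di-/tri- multipliers.
The name is 2-iodo-4-methyldodecan-6-ol.

2-iodo-4-methyldodecan-6-ol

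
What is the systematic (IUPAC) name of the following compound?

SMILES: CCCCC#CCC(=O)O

The longest chain bearing the –COOH group and the multiple bond is 8 carbons long (octane).
The highest-priority functional group is a carboxylic acid (terminal –COOH), so the name ends in -oic acid.
There is one C≡C triple bond, indicated by the ending -yne.
The numbering direction is chosen so that the carboxylic acid carbon is C-1 by definition.
This places the triple bond between C-3 and C-4.
Putting it together: oct-3-ynoic acid.

oct-3-ynoic acid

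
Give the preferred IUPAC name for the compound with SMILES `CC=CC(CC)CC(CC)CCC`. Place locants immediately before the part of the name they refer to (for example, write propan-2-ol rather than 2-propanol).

4,6-diethylnon-2-ene

The longest carbon chain that includes the multiple bond has 9 carbons, so the parent hydride is nonane.
The chain contains a C=C double bond, so the unsaturation ending is -ene.
The numbering direction is chosen so that numbering from this end puts the double bond at C-2 rather than C-7.
This places the double bond between C-2 and C-3; ethyl groups at C-4 and C-6.
Putting it together: 4,6-diethylnon-2-ene.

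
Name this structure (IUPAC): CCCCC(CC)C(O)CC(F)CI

The longest carbon chain that includes the –OH group has 9 carbons, so the parent hydride is nonane.
The highest-priority functional group is an alcohol (–OH), so the name ends in -ol.
Number the chain so that numbering from this end puts the hydroxyl group at C-4 rather than C-6.
This places the hydroxyl at C-4; an ethyl group at C-5; a fluoro group at C-2; an iodo group at C-1.
Prefixes are listed alphabetically: ethyl, fluoro, iodo.
The name is 5-ethyl-2-fluoro-1-iodononan-4-ol.

5-ethyl-2-fluoro-1-iodononan-4-ol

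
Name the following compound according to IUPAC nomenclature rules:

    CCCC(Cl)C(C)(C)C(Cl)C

2,4-dichloro-3,3-dimethylheptane

The longest continuous carbon chain has 7 atoms, so the parent hydride is heptane.
Number the chain so that the substituent locant set {2,3,3,4} is lower than {4,5,5,6} at the first point of difference.
That gives chloro groups at C-2 and C-4; two methyl groups at C-3.
Prefixes are listed alphabetically: chloro, methyl.
Assembling the pieces gives 2,4-dichloro-3,3-dimethylheptane.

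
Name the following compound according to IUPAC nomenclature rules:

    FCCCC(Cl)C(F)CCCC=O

Counting along the main chain through the –CHO group gives 9 carbons: the parent is nonane.
An aldehyde (terminal –CHO) is the principal characteristic group, giving the suffix -al.
The numbering direction is chosen so that the aldehyde carbon is C-1 by definition.
This places a chloro group at C-6; fluoro groups at C-5 and C-9.
The substituents are ordered alphabetically, ignoring any di-/tri- multipliers.
Assembling the pieces gives 6-chloro-5,9-difluorononanal.

6-chloro-5,9-difluorononanal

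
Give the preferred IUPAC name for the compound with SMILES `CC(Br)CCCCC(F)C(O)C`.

The longest chain bearing the –OH group is 9 carbons long (nonane).
The highest-priority functional group is an alcohol (–OH), so the name ends in -ol.
The numbering direction is chosen so that numbering from this end puts the hydroxyl group at C-2 rather than C-8.
This places the hydroxyl at C-2; a bromo group at C-8; a fluoro group at C-3.
The substituents are ordered alphabetically, ignoring any di-/tri- multipliers.
The name is 8-bromo-3-fluorononan-2-ol.

8-bromo-3-fluorononan-2-ol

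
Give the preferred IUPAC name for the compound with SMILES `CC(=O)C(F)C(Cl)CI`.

The longest chain bearing the carbonyl is 5 carbons long (pentane).
The principal characteristic group is a ketone (C=O on an internal carbon), named with the suffix -one.
Choose the numbering such that numbering from this end puts the carbonyl group at C-2 rather than C-4.
This places the carbonyl at C-2; a chloro group at C-4; a fluoro group at C-3; an iodo group at C-5.
Prefixes are listed alphabetically: chloro, fluoro, iodo.
Putting it together: 4-chloro-3-fluoro-5-iodopentan-2-one.

4-chloro-3-fluoro-5-iodopentan-2-one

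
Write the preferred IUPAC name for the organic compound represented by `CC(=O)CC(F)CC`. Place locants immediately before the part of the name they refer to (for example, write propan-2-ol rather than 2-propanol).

4-fluorohexan-2-one

The longest carbon chain that includes the carbonyl has 6 carbons, so the parent hydride is hexane.
The principal characteristic group is a ketone (C=O on an internal carbon), named with the suffix -one.
Choose the numbering such that numbering from this end puts the carbonyl group at C-2 rather than C-5.
With this numbering: the carbonyl at C-2; a fluoro group at C-4.
The name is 4-fluorohexan-2-one.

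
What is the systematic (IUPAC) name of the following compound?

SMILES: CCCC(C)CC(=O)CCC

Counting along the main chain through the carbonyl gives 9 carbons: the parent is nonane.
The highest-priority functional group is a ketone (C=O on an internal carbon), so the name ends in -one.
Choose the numbering such that numbering from this end puts the carbonyl group at C-4 rather than C-6.
That gives the carbonyl at C-4; a methyl group at C-6.
The name is 6-methylnonan-4-one.

6-methylnonan-4-one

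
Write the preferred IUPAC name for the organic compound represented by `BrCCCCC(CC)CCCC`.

1-bromo-5-ethylnonane

The longest continuous carbon chain has 9 atoms, so the parent hydride is nonane.
Number the chain so that the substituent locant set {1,5} is lower than {5,9} at the first point of difference.
This places a bromo group at C-1; an ethyl group at C-5.
The substituents are ordered alphabetically, ignoring any di-/tri- multipliers.
Putting it together: 1-bromo-5-ethylnonane.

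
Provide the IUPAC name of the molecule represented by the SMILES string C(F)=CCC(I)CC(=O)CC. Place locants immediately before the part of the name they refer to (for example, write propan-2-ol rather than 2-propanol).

8-fluoro-5-iodooct-7-en-3-one

The longest chain bearing the carbonyl and the multiple bond is 8 carbons long (octane).
A ketone (C=O on an internal carbon) is the principal characteristic group, giving the suffix -one.
The chain contains a C=C double bond, so the unsaturation ending is -ene.
Number the chain so that numbering from this end puts the carbonyl group at C-3 rather than C-6.
With this numbering: the carbonyl at C-3; the double bond between C-7 and C-8; a fluoro group at C-8; an iodo group at C-5.
Prefixes are listed alphabetically: fluoro, iodo.
Assembling the pieces gives 8-fluoro-5-iodooct-7-en-3-one.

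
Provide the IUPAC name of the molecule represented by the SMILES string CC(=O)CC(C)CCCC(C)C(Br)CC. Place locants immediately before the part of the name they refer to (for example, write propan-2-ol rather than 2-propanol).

9-bromo-4,8-dimethylundecan-2-one

Counting along the main chain through the carbonyl gives 11 carbons: the parent is undecane.
A ketone (C=O on an internal carbon) is the principal characteristic group, giving the suffix -one.
The numbering direction is chosen so that numbering from this end puts the carbonyl group at C-2 rather than C-10.
This places the carbonyl at C-2; a bromo group at C-9; methyl groups at C-4 and C-8.
Prefixes are listed alphabetically: bromo, methyl.
The name is 9-bromo-4,8-dimethylundecan-2-one.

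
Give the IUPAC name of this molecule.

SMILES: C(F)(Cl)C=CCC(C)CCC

1-chloro-1-fluoro-5-methyloct-2-ene

Counting along the main chain through the multiple bond gives 8 carbons: the parent is octane.
There is one C=C double bond, indicated by the ending -ene.
Number the chain so that numbering from this end puts the double bond at C-2 rather than C-6.
That gives the double bond between C-2 and C-3; a chloro group at C-1; a fluoro group at C-1; a methyl group at C-5.
Prefixes are listed alphabetically: chloro, fluoro, methyl.
The name is 1-chloro-1-fluoro-5-methyloct-2-ene.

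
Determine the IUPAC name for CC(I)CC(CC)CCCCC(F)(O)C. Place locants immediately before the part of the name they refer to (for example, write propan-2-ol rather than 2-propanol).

7-ethyl-2-fluoro-9-iododecan-2-ol

The longest carbon chain that includes the –OH group has 10 carbons, so the parent hydride is decane.
The highest-priority functional group is an alcohol (–OH), so the name ends in -ol.
Choose the numbering such that numbering from this end puts the hydroxyl group at C-2 rather than C-9.
With this numbering: the hydroxyl at C-2; an ethyl group at C-7; a fluoro group at C-2; an iodo group at C-9.
Prefixes are listed alphabetically: ethyl, fluoro, iodo.
Putting it together: 7-ethyl-2-fluoro-9-iododecan-2-ol.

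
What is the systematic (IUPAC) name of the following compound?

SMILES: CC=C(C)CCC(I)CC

6-iodo-3-methyloct-2-ene

The longest chain bearing the multiple bond is 8 carbons long (octane).
The chain contains a C=C double bond, so the unsaturation ending is -ene.
Number the chain so that numbering from this end puts the double bond at C-2 rather than C-6.
With this numbering: the double bond between C-2 and C-3; an iodo group at C-6; a methyl group at C-3.
The substituents are ordered alphabetically, ignoring any di-/tri- multipliers.
Putting it together: 6-iodo-3-methyloct-2-ene.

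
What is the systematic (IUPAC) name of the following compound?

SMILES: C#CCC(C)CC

4-methylhex-1-yne

Counting along the main chain through the multiple bond gives 6 carbons: the parent is hexane.
There is one C≡C triple bond, indicated by the ending -yne.
The numbering direction is chosen so that numbering from this end puts the triple bond at C-1 rather than C-5.
With this numbering: the triple bond between C-1 and C-2; a methyl group at C-4.
Assembling the pieces gives 4-methylhex-1-yne.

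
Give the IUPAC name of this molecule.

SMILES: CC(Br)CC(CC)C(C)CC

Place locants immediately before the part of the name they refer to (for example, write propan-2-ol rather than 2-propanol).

2-bromo-4-ethyl-5-methylheptane

The longest carbon chain is 7 atoms: the parent is heptane.
The numbering direction is chosen so that the substituent locant set {2,4,5} is lower than {3,4,6} at the first point of difference.
With this numbering: a bromo group at C-2; an ethyl group at C-4; a methyl group at C-5.
Substituent prefixes are cited in alphabetical order (multiplying prefixes like di-/tri- are ignored for ordering).
Putting it together: 2-bromo-4-ethyl-5-methylheptane.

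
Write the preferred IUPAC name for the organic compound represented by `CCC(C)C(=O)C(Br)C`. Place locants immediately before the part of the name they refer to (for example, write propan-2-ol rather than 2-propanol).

2-bromo-4-methylhexan-3-one

The longest chain bearing the carbonyl is 6 carbons long (hexane).
A ketone (C=O on an internal carbon) is the principal characteristic group, giving the suffix -one.
The numbering direction is chosen so that numbering from this end puts the carbonyl group at C-3 rather than C-4.
This places the carbonyl at C-3; a bromo group at C-2; a methyl group at C-4.
The substituents are ordered alphabetically, ignoring any di-/tri- multipliers.
Assembling the pieces gives 2-bromo-4-methylhexan-3-one.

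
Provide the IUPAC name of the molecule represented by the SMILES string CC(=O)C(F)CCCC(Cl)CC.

7-chloro-3-fluorononan-2-one

Counting along the main chain through the carbonyl gives 9 carbons: the parent is nonane.
The highest-priority functional group is a ketone (C=O on an internal carbon), so the name ends in -one.
Choose the numbering such that numbering from this end puts the carbonyl group at C-2 rather than C-8.
With this numbering: the carbonyl at C-2; a chloro group at C-7; a fluoro group at C-3.
Substituent prefixes are cited in alphabetical order (multiplying prefixes like di-/tri- are ignored for ordering).
Putting it together: 7-chloro-3-fluorononan-2-one.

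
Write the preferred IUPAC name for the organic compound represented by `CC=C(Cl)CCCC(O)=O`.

5-chlorohept-5-enoic acid

Counting along the main chain through the –COOH group and the multiple bond gives 7 carbons: the parent is heptane.
A carboxylic acid (terminal –COOH) is the principal characteristic group, giving the suffix -oic acid.
There is one C=C double bond, indicated by the ending -ene.
Number the chain so that the carboxylic acid carbon is C-1 by definition.
That gives the double bond between C-5 and C-6; a chloro group at C-5.
Putting it together: 5-chlorohept-5-enoic acid.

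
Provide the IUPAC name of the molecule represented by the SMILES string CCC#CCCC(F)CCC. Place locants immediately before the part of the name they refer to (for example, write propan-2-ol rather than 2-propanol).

Counting along the main chain through the multiple bond gives 10 carbons: the parent is decane.
The chain contains a C≡C triple bond, so the unsaturation ending is -yne.
Number the chain so that numbering from this end puts the triple bond at C-3 rather than C-7.
This places the triple bond between C-3 and C-4; a fluoro group at C-7.
The name is 7-fluorodec-3-yne.

7-fluorodec-3-yne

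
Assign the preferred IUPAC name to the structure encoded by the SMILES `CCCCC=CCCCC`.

The longest carbon chain that includes the multiple bond has 10 carbons, so the parent hydride is decane.
A C=C double bond in the chain gives the infix -ene-.
The molecule is symmetric, so either numbering direction gives the same locants.
This places the double bond between C-5 and C-6.
The name is dec-5-ene.

dec-5-ene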